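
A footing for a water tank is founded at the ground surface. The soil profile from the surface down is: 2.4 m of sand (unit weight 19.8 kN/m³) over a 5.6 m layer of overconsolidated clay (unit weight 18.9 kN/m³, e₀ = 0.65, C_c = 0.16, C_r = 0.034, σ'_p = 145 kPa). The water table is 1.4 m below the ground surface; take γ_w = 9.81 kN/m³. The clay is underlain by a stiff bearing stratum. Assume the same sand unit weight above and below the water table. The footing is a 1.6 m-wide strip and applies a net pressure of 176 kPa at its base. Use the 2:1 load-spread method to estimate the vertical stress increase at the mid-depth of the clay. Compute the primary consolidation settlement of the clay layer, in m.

S_c ≈ 0.0253 m

Mid-depth of clay below the ground surface: z = 2.4 + 5.6/2 = 5.2 m.
Total vertical stress at mid-clay: σ_v = 19.8×2.4 + 18.9×2.8 = 100.44 kPa.
Pore pressure: u = 9.81×(5.2 − 1.4) = 37.278 kPa.
Initial effective stress: σ'_0 = σ_v − u = 100.44 − 37.278 = 63.162 kPa.
Stress increase at mid-clay by the 2:1 spreading method:
Δσ = qB/(B+z) = 176×1.6/(1.6+5.2) = 41.412 kPa
Final effective stress: σ'_f = 63.162 + 41.412 = 104.57 kPa.
σ'_f = 104.57 ≤ σ'_p = 145 kPa, so the clay remains overconsolidated and only the recompression index applies:
S_c = C_r·H/(1+e₀)·log₁₀(σ'_f/σ'_0) = 0.034×5.6/1.65×log₁₀(104.57/63.162)
    = 0.11539 × 0.21895 = 0.02527 m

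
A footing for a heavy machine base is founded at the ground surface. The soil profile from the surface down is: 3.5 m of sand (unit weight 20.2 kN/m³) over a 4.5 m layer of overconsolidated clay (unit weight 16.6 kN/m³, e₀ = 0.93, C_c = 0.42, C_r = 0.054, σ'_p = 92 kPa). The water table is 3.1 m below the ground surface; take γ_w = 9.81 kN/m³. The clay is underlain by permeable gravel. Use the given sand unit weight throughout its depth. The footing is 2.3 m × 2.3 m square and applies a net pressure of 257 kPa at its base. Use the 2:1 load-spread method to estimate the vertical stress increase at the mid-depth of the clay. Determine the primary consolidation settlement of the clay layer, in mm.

Mid-depth of clay below the ground surface: z = 3.5 + 4.5/2 = 5.75 m.
Total vertical stress at mid-clay: σ_v = 20.2×3.5 + 16.6×2.25 = 108.05 kPa.
Pore pressure: u = 9.81×(5.75 − 3.1) = 25.997 kPa.
Initial effective stress: σ'_0 = σ_v − u = 108.05 − 25.997 = 82.053 kPa.
Stress increase at mid-clay by the 2:1 spreading method:
Δσ = qBL/((B+z)(L+z)) = 257×2.3×2.3/((2.3+5.75)(2.3+5.75)) = 20.98 kPa
Final effective stress: σ'_f = 82.053 + 20.98 = 103.03 kPa.
σ'_f = 103.03 > σ'_p = 92 kPa, so the stress path crosses the preconsolidation pressure — recompression up to σ'_p, then virgin compression beyond:
S_c = H/(1+e₀)·[C_r·log₁₀(σ'_p/σ'_0) + C_c·log₁₀(σ'_f/σ'_p)]
    = 4.5/1.93 × [0.054×log₁₀(92/82.053) + 0.42×log₁₀(103.03/92)]
    = 2.3316 × [0.0026834 + 0.020654] = 0.05441 m

S_c ≈ 54.4 mm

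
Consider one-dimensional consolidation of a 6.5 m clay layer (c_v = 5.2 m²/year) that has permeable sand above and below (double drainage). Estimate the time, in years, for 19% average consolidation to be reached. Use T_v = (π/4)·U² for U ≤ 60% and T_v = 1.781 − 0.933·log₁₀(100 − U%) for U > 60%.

Drainage path length: H_d = H/2 = 3.25 m (double drainage).
U ≤ 60%: T_v = (π/4)·U² = (π/4)×0.19² = 0.028353.
t = T_v·H_d²/c_v = 0.028353×3.25²/5.2 = 0.05759 years.

t ≈ 0.0576 years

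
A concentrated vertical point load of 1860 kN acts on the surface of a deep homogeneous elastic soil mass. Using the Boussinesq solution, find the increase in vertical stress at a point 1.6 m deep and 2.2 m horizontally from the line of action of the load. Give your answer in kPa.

Δσ_z ≈ 24.4 kPa

Boussinesq vertical stress below a point load on an elastic half-space:
Δσ_z = 3P/(2πz²) · [1 + (r/z)²]^(−5/2)
r/z = 2.2/1.6 = 1.375; [1+(r/z)²]^(−5/2) = 0.070392.
Δσ_z = 3×1860/(2π×1.6²) × 0.070392 = 346.91 × 0.070392 = 24.42 kPa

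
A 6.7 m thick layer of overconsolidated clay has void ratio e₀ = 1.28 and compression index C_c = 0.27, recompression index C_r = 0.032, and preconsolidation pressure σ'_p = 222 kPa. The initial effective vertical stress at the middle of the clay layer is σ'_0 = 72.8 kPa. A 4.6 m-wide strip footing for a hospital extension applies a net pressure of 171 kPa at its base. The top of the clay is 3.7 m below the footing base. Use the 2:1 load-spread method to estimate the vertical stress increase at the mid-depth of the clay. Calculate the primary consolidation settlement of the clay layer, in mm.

S_c ≈ 26.8 mm

Mid-depth of clay below the footing base: z = 3.7 + 6.7/2 = 7.05 m.
Stress increase at mid-clay by the 2:1 spreading method:
Δσ = qB/(B+z) = 171×4.6/(4.6+7.05) = 67.519 kPa
Final effective stress: σ'_f = 72.8 + 67.519 = 140.32 kPa.
σ'_f = 140.32 ≤ σ'_p = 222 kPa, so the clay remains overconsolidated and only the recompression index applies:
S_c = C_r·H/(1+e₀)·log₁₀(σ'_f/σ'_0) = 0.032×6.7/2.28×log₁₀(140.32/72.8)
    = 0.094035 × 0.28499 = 0.0268 m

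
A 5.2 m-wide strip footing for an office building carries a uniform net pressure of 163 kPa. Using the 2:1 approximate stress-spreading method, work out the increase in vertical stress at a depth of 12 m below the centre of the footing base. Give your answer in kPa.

Δσ_z ≈ 49.3 kPa

By the 2:1 method the load spreads at 1 horizontal : 2 vertical, so at depth z the loaded area has grown by z in each plan dimension:
Δσ = qB/(B+z) = 163×5.2/(5.2+12) = 49.279 kPa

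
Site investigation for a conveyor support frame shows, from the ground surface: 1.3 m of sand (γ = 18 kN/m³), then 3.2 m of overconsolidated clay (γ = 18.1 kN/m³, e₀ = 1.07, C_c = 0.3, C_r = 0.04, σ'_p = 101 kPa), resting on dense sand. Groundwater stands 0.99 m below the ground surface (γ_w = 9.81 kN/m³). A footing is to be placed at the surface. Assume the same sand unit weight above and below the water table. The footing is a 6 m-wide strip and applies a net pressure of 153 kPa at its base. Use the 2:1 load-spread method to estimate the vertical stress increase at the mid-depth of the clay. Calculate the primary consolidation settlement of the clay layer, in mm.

S_c ≈ 90.6 mm

Mid-depth of clay below the ground surface: z = 1.3 + 3.2/2 = 2.9 m.
Total vertical stress at mid-clay: σ_v = 18×1.3 + 18.1×1.6 = 52.36 kPa.
Pore pressure: u = 9.81×(2.9 − 0.99) = 18.737 kPa.
Initial effective stress: σ'_0 = σ_v − u = 52.36 − 18.737 = 33.623 kPa.
Stress increase at mid-clay by the 2:1 spreading method:
Δσ = qB/(B+z) = 153×6/(6+2.9) = 103.15 kPa
Final effective stress: σ'_f = 33.623 + 103.15 = 136.77 kPa.
σ'_f = 136.77 > σ'_p = 101 kPa, so the stress path crosses the preconsolidation pressure — recompression up to σ'_p, then virgin compression beyond:
S_c = H/(1+e₀)·[C_r·log₁₀(σ'_p/σ'_0) + C_c·log₁₀(σ'_f/σ'_p)]
    = 3.2/2.07 × [0.04×log₁₀(101/33.623) + 0.3×log₁₀(136.77/101)]
    = 1.5459 × [0.019107 + 0.039501] = 0.0906 m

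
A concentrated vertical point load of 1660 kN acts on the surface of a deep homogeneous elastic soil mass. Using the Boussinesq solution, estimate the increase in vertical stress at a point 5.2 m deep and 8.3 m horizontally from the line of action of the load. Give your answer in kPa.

Boussinesq vertical stress below a point load on an elastic half-space:
Δσ_z = 3P/(2πz²) · [1 + (r/z)²]^(−5/2)
r/z = 8.3/5.2 = 1.5962; [1+(r/z)²]^(−5/2) = 0.042182.
Δσ_z = 3×1660/(2π×5.2²) × 0.042182 = 29.312 × 0.042182 = 1.236 kPa

Δσ_z ≈ 1.24 kPa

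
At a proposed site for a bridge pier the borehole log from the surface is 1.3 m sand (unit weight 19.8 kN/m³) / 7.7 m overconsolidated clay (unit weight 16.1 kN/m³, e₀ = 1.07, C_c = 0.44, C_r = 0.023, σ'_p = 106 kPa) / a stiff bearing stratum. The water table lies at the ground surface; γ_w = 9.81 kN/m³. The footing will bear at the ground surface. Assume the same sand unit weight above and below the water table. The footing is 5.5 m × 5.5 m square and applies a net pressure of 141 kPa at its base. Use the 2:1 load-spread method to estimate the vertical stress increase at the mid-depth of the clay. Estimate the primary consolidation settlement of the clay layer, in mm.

S_c ≈ 26 mm

Mid-depth of clay below the ground surface: z = 1.3 + 7.7/2 = 5.15 m.
Total vertical stress at mid-clay: σ_v = 19.8×1.3 + 16.1×3.85 = 87.725 kPa.
Pore pressure: u = 9.81×(5.15 − 0) = 50.522 kPa.
Initial effective stress: σ'_0 = σ_v − u = 87.725 − 50.522 = 37.203 kPa.
Stress increase at mid-clay by the 2:1 spreading method:
Δσ = qBL/((B+z)(L+z)) = 141×5.5×5.5/((5.5+5.15)(5.5+5.15)) = 37.605 kPa
Final effective stress: σ'_f = 37.203 + 37.605 = 74.808 kPa.
σ'_f = 74.808 ≤ σ'_p = 106 kPa, so the clay remains overconsolidated and only the recompression index applies:
S_c = C_r·H/(1+e₀)·log₁₀(σ'_f/σ'_0) = 0.023×7.7/2.07×log₁₀(74.808/37.203)
    = 0.085555 × 0.30337 = 0.02595 m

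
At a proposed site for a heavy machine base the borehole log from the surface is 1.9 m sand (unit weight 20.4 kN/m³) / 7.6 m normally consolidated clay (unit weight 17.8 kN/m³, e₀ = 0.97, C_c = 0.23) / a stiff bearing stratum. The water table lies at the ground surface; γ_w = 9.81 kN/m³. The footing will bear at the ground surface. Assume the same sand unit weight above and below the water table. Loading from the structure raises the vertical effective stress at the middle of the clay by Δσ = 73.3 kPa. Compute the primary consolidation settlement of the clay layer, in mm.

S_c ≈ 346 mm

Mid-depth of clay below the ground surface: z = 1.9 + 7.6/2 = 5.7 m.
Total vertical stress at mid-clay: σ_v = 20.4×1.9 + 17.8×3.8 = 106.4 kPa.
Pore pressure: u = 9.81×(5.7 − 0) = 55.917 kPa.
Initial effective stress: σ'_0 = σ_v − u = 106.4 − 55.917 = 50.483 kPa.
Final effective stress: σ'_f = σ'_0 + Δσ = 50.483 + 73.3 = 123.78 kPa.
Normally consolidated clay, so the full stress increment lies on the virgin compression line:
S_c = C_c·H/(1+e₀)·log₁₀(σ'_f/σ'_0) = 0.23×7.6/(1+0.97)×log₁₀(123.78/50.483)
    = 0.88731 × 0.38951 = 0.3456 m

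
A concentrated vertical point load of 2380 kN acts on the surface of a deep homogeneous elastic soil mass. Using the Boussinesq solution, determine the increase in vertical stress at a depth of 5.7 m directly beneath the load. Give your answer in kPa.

Δσ_z ≈ 35 kPa

Boussinesq vertical stress below a point load on an elastic half-space:
Δσ_z = 3P/(2πz²) · [1 + (r/z)²]^(−5/2)
r/z = 0/5.7 = 0; [1+(r/z)²]^(−5/2) = 1.
Δσ_z = 3×2380/(2π×5.7²) × 1 = 34.976 × 1 = 34.98 kPa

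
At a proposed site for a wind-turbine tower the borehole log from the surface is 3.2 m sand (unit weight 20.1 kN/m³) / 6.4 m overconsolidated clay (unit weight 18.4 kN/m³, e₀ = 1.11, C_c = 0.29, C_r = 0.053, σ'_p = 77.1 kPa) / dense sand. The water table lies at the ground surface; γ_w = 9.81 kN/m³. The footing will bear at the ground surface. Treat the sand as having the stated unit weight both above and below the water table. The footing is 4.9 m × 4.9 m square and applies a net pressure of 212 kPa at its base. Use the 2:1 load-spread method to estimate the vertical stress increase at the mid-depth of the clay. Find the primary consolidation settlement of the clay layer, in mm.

Mid-depth of clay below the ground surface: z = 3.2 + 6.4/2 = 6.4 m.
Total vertical stress at mid-clay: σ_v = 20.1×3.2 + 18.4×3.2 = 123.2 kPa.
Pore pressure: u = 9.81×(6.4 − 0) = 62.784 kPa.
Initial effective stress: σ'_0 = σ_v − u = 123.2 − 62.784 = 60.416 kPa.
Stress increase at mid-clay by the 2:1 spreading method:
Δσ = qBL/((B+z)(L+z)) = 212×4.9×4.9/((4.9+6.4)(4.9+6.4)) = 39.863 kPa
Final effective stress: σ'_f = 60.416 + 39.863 = 100.28 kPa.
σ'_f = 100.28 > σ'_p = 77.1 kPa, so the stress path crosses the preconsolidation pressure — recompression up to σ'_p, then virgin compression beyond:
S_c = H/(1+e₀)·[C_r·log₁₀(σ'_p/σ'_0) + C_c·log₁₀(σ'_f/σ'_p)]
    = 6.4/2.11 × [0.053×log₁₀(77.1/60.416) + 0.29×log₁₀(100.28/77.1)]
    = 3.0332 × [0.0056128 + 0.033106] = 0.1174 m

S_c ≈ 117 mm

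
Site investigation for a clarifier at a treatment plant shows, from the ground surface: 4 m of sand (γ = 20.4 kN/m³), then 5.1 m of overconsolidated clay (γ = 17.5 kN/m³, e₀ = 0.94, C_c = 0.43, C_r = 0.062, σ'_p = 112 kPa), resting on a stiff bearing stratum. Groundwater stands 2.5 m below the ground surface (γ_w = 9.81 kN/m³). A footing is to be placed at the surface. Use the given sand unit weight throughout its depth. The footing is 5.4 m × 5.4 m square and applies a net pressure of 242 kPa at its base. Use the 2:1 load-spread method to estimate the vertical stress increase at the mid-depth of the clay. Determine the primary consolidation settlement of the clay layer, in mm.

Mid-depth of clay below the ground surface: z = 4 + 5.1/2 = 6.55 m.
Total vertical stress at mid-clay: σ_v = 20.4×4 + 17.5×2.55 = 126.22 kPa.
Pore pressure: u = 9.81×(6.55 − 2.5) = 39.73 kPa.
Initial effective stress: σ'_0 = σ_v − u = 126.22 − 39.73 = 86.49 kPa.
Stress increase at mid-clay by the 2:1 spreading method:
Δσ = qBL/((B+z)(L+z)) = 242×5.4×5.4/((5.4+6.55)(5.4+6.55)) = 49.416 kPa
Final effective stress: σ'_f = 86.49 + 49.416 = 135.91 kPa.
σ'_f = 135.91 > σ'_p = 112 kPa, so the stress path crosses the preconsolidation pressure — recompression up to σ'_p, then virgin compression beyond:
S_c = H/(1+e₀)·[C_r·log₁₀(σ'_p/σ'_0) + C_c·log₁₀(σ'_f/σ'_p)]
    = 5.1/1.94 × [0.062×log₁₀(112/86.49) + 0.43×log₁₀(135.91/112)]
    = 2.6289 × [0.0069596 + 0.036134] = 0.1133 m

S_c ≈ 113 mm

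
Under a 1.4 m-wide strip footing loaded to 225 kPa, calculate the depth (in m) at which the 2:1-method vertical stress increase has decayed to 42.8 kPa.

z ≈ 5.96 m

2:1 spreading — at depth z the loaded area has grown by z in each plan dimension:
qB/(B+z) = Δσ_z ⇒ z = qB/Δσ_z − B = 225×1.4/42.8 − 1.4 = 5.96 m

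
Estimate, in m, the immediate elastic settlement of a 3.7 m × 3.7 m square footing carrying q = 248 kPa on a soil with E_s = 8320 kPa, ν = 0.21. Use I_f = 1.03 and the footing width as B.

S_e ≈ 0.109 m

Immediate (elastic) settlement: S_e = q·B·(1−ν²)/E_s · I_f.
S_e = 248 × 3.7 × (1 − 0.21²) / 8320 × 1.03
    = 248 × 3.7 × 0.9559 / 8320 × 1.03
    = 0.1086 m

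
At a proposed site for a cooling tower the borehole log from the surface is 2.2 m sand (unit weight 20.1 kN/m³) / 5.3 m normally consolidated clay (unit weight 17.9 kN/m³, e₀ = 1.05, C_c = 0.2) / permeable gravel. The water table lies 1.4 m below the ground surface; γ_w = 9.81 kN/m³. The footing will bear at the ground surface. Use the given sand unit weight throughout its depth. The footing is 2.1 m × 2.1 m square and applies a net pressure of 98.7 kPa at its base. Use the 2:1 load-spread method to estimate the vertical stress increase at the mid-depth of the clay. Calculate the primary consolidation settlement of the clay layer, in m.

Mid-depth of clay below the ground surface: z = 2.2 + 5.3/2 = 4.85 m.
Total vertical stress at mid-clay: σ_v = 20.1×2.2 + 17.9×2.65 = 91.655 kPa.
Pore pressure: u = 9.81×(4.85 − 1.4) = 33.845 kPa.
Initial effective stress: σ'_0 = σ_v − u = 91.655 − 33.845 = 57.81 kPa.
Stress increase at mid-clay by the 2:1 spreading method:
Δσ = qBL/((B+z)(L+z)) = 98.7×2.1×2.1/((2.1+4.85)(2.1+4.85)) = 9.0113 kPa
Final effective stress: σ'_f = σ'_0 + Δσ = 57.81 + 9.0113 = 66.821 kPa.
Normally consolidated clay, so the full stress increment lies on the virgin compression line:
S_c = C_c·H/(1+e₀)·log₁₀(σ'_f/σ'_0) = 0.2×5.3/(1+1.05)×log₁₀(66.821/57.81)
    = 0.51707 × 0.06291 = 0.03253 m

S_c ≈ 0.0325 m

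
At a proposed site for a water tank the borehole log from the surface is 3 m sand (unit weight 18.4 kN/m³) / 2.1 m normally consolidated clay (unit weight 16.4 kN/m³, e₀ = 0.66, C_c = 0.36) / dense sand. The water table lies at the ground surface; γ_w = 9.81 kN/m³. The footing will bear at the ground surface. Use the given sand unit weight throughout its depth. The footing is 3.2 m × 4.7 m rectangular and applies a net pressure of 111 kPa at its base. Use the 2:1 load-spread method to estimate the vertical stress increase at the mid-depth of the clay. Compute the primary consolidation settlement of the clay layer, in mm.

S_c ≈ 117 mm

Mid-depth of clay below the ground surface: z = 3 + 2.1/2 = 4.05 m.
Total vertical stress at mid-clay: σ_v = 18.4×3 + 16.4×1.05 = 72.42 kPa.
Pore pressure: u = 9.81×(4.05 − 0) = 39.73 kPa.
Initial effective stress: σ'_0 = σ_v − u = 72.42 − 39.73 = 32.69 kPa.
Stress increase at mid-clay by the 2:1 spreading method:
Δσ = qBL/((B+z)(L+z)) = 111×3.2×4.7/((3.2+4.05)(4.7+4.05)) = 26.316 kPa
Final effective stress: σ'_f = σ'_0 + Δσ = 32.69 + 26.316 = 59.006 kPa.
Normally consolidated clay, so the full stress increment lies on the virgin compression line:
S_c = C_c·H/(1+e₀)·log₁₀(σ'_f/σ'_0) = 0.36×2.1/(1+0.66)×log₁₀(59.006/32.69)
    = 0.45542 × 0.25648 = 0.1168 m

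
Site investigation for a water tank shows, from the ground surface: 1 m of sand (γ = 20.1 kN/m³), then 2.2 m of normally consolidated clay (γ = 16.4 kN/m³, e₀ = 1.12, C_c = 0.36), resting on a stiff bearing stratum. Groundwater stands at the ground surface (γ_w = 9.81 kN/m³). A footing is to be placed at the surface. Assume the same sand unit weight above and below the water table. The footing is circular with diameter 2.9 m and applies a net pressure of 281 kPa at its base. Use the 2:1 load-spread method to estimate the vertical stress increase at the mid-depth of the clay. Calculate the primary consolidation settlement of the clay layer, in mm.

Mid-depth of clay below the ground surface: z = 1 + 2.2/2 = 2.1 m.
Total vertical stress at mid-clay: σ_v = 20.1×1 + 16.4×1.1 = 38.14 kPa.
Pore pressure: u = 9.81×(2.1 − 0) = 20.601 kPa.
Initial effective stress: σ'_0 = σ_v − u = 38.14 − 20.601 = 17.539 kPa.
Stress increase at mid-clay by the 2:1 spreading method:
Δσ ≈ qD²/(D+z)² = 281×2.9²/(2.9+2.1)² = 94.528 kPa
Final effective stress: σ'_f = σ'_0 + Δσ = 17.539 + 94.528 = 112.07 kPa.
Normally consolidated clay, so the full stress increment lies on the virgin compression line:
S_c = C_c·H/(1+e₀)·log₁₀(σ'_f/σ'_0) = 0.36×2.2/(1+1.12)×log₁₀(112.07/17.539)
    = 0.37358 × 0.80548 = 0.3009 m

S_c ≈ 301 mm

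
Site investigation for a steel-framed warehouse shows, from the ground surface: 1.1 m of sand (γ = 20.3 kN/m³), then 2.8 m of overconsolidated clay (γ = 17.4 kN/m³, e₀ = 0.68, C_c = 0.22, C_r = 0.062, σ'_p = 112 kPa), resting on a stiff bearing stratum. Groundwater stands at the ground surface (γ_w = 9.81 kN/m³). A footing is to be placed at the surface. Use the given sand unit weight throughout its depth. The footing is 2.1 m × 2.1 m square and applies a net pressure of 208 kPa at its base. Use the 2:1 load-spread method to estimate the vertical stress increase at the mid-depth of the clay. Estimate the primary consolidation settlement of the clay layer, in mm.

Mid-depth of clay below the ground surface: z = 1.1 + 2.8/2 = 2.5 m.
Total vertical stress at mid-clay: σ_v = 20.3×1.1 + 17.4×1.4 = 46.69 kPa.
Pore pressure: u = 9.81×(2.5 − 0) = 24.525 kPa.
Initial effective stress: σ'_0 = σ_v − u = 46.69 − 24.525 = 22.165 kPa.
Stress increase at mid-clay by the 2:1 spreading method:
Δσ = qBL/((B+z)(L+z)) = 208×2.1×2.1/((2.1+2.5)(2.1+2.5)) = 43.35 kPa
Final effective stress: σ'_f = 22.165 + 43.35 = 65.515 kPa.
σ'_f = 65.515 ≤ σ'_p = 112 kPa, so the clay remains overconsolidated and only the recompression index applies:
S_c = C_r·H/(1+e₀)·log₁₀(σ'_f/σ'_0) = 0.062×2.8/1.68×log₁₀(65.515/22.165)
    = 0.10334 × 0.47067 = 0.04864 m

S_c ≈ 48.6 mm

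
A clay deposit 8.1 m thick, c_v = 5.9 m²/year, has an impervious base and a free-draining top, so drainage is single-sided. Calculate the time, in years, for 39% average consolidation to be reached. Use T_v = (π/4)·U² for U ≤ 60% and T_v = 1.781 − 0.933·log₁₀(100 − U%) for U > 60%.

t ≈ 1.33 years

Drainage path length: H_d = H = 8.1 m (single drainage).
U ≤ 60%: T_v = (π/4)·U² = (π/4)×0.39² = 0.11946.
t = T_v·H_d²/c_v = 0.11946×8.1²/5.9 = 1.328 years.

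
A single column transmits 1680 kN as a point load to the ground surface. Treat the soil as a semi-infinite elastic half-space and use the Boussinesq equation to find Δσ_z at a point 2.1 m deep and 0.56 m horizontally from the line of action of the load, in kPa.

Boussinesq vertical stress below a point load on an elastic half-space:
Δσ_z = 3P/(2πz²) · [1 + (r/z)²]^(−5/2)
r/z = 0.56/2.1 = 0.26667; [1+(r/z)²]^(−5/2) = 0.8422.
Δσ_z = 3×1680/(2π×2.1²) × 0.8422 = 181.89 × 0.8422 = 153.2 kPa

Δσ_z ≈ 153 kPa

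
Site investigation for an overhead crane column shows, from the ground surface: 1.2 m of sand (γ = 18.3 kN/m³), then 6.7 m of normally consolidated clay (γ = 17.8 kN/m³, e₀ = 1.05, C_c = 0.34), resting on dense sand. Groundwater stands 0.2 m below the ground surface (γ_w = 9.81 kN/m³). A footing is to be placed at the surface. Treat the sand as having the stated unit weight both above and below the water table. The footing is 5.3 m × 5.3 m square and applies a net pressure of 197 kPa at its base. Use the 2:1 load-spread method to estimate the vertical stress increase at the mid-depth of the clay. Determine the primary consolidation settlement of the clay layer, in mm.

S_c ≈ 436 mm

Mid-depth of clay below the ground surface: z = 1.2 + 6.7/2 = 4.55 m.
Total vertical stress at mid-clay: σ_v = 18.3×1.2 + 17.8×3.35 = 81.59 kPa.
Pore pressure: u = 9.81×(4.55 − 0.2) = 42.673 kPa.
Initial effective stress: σ'_0 = σ_v − u = 81.59 − 42.673 = 38.917 kPa.
Stress increase at mid-clay by the 2:1 spreading method:
Δσ = qBL/((B+z)(L+z)) = 197×5.3×5.3/((5.3+4.55)(5.3+4.55)) = 57.036 kPa
Final effective stress: σ'_f = σ'_0 + Δσ = 38.917 + 57.036 = 95.953 kPa.
Normally consolidated clay, so the full stress increment lies on the virgin compression line:
S_c = C_c·H/(1+e₀)·log₁₀(σ'_f/σ'_0) = 0.34×6.7/(1+1.05)×log₁₀(95.953/38.917)
    = 1.1112 × 0.39192 = 0.4355 m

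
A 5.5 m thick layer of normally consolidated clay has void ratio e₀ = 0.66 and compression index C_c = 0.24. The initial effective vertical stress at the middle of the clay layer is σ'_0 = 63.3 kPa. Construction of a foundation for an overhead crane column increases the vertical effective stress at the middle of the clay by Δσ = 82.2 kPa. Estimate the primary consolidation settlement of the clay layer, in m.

S_c ≈ 0.287 m

Final effective stress: σ'_f = σ'_0 + Δσ = 63.3 + 82.2 = 145.5 kPa.
Normally consolidated clay, so the full stress increment lies on the virgin compression line:
S_c = C_c·H/(1+e₀)·log₁₀(σ'_f/σ'_0) = 0.24×5.5/(1+0.66)×log₁₀(145.5/63.3)
    = 0.79518 × 0.36146 = 0.2874 m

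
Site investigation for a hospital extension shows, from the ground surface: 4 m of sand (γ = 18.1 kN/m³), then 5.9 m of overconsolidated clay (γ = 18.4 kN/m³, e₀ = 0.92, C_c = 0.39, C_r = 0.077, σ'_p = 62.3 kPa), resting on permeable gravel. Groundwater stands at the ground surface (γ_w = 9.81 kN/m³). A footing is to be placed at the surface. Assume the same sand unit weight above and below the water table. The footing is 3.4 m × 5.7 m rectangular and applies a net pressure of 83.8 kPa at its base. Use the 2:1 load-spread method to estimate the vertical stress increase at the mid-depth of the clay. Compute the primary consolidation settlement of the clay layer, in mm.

Mid-depth of clay below the ground surface: z = 4 + 5.9/2 = 6.95 m.
Total vertical stress at mid-clay: σ_v = 18.1×4 + 18.4×2.95 = 126.68 kPa.
Pore pressure: u = 9.81×(6.95 − 0) = 68.18 kPa.
Initial effective stress: σ'_0 = σ_v − u = 126.68 − 68.18 = 58.5 kPa.
Stress increase at mid-clay by the 2:1 spreading method:
Δσ = qBL/((B+z)(L+z)) = 83.8×3.4×5.7/((3.4+6.95)(5.7+6.95)) = 12.404 kPa
Final effective stress: σ'_f = 58.5 + 12.404 = 70.904 kPa.
σ'_f = 70.904 > σ'_p = 62.3 kPa, so the stress path crosses the preconsolidation pressure — recompression up to σ'_p, then virgin compression beyond:
S_c = H/(1+e₀)·[C_r·log₁₀(σ'_p/σ'_0) + C_c·log₁₀(σ'_f/σ'_p)]
    = 5.9/1.92 × [0.077×log₁₀(62.3/58.5) + 0.39×log₁₀(70.904/62.3)]
    = 3.0729 × [0.0021046 + 0.021911] = 0.0738 m

S_c ≈ 73.8 mm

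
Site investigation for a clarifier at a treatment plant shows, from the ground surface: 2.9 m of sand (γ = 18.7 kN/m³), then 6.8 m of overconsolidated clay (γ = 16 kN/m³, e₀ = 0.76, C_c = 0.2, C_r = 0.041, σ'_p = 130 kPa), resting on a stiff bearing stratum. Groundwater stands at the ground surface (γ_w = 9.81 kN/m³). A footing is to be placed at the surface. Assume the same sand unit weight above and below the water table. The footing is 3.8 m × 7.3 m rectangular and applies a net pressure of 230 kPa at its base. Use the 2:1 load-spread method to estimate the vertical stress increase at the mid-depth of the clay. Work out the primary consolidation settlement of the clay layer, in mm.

S_c ≈ 47.4 mm

Mid-depth of clay below the ground surface: z = 2.9 + 6.8/2 = 6.3 m.
Total vertical stress at mid-clay: σ_v = 18.7×2.9 + 16×3.4 = 108.63 kPa.
Pore pressure: u = 9.81×(6.3 − 0) = 61.803 kPa.
Initial effective stress: σ'_0 = σ_v − u = 108.63 − 61.803 = 46.827 kPa.
Stress increase at mid-clay by the 2:1 spreading method:
Δσ = qBL/((B+z)(L+z)) = 230×3.8×7.3/((3.8+6.3)(7.3+6.3)) = 46.449 kPa
Final effective stress: σ'_f = 46.827 + 46.449 = 93.276 kPa.
σ'_f = 93.276 ≤ σ'_p = 130 kPa, so the clay remains overconsolidated and only the recompression index applies:
S_c = C_r·H/(1+e₀)·log₁₀(σ'_f/σ'_0) = 0.041×6.8/1.76×log₁₀(93.276/46.827)
    = 0.15841 × 0.29927 = 0.04741 m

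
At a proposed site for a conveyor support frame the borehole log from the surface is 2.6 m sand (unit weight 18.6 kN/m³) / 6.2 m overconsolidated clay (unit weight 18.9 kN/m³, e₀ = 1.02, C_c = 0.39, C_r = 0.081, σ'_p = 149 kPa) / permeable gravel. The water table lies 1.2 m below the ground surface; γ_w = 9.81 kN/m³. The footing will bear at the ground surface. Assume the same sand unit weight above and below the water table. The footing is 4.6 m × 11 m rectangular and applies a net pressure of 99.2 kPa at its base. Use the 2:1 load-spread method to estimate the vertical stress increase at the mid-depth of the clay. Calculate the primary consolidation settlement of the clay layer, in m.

S_c ≈ 0.0412 m

Mid-depth of clay below the ground surface: z = 2.6 + 6.2/2 = 5.7 m.
Total vertical stress at mid-clay: σ_v = 18.6×2.6 + 18.9×3.1 = 106.95 kPa.
Pore pressure: u = 9.81×(5.7 − 1.2) = 44.145 kPa.
Initial effective stress: σ'_0 = σ_v − u = 106.95 − 44.145 = 62.805 kPa.
Stress increase at mid-clay by the 2:1 spreading method:
Δσ = qBL/((B+z)(L+z)) = 99.2×4.6×11/((4.6+5.7)(11+5.7)) = 29.182 kPa
Final effective stress: σ'_f = 62.805 + 29.182 = 91.987 kPa.
σ'_f = 91.987 ≤ σ'_p = 149 kPa, so the clay remains overconsolidated and only the recompression index applies:
S_c = C_r·H/(1+e₀)·log₁₀(σ'_f/σ'_0) = 0.081×6.2/2.02×log₁₀(91.987/62.805)
    = 0.24861 × 0.16573 = 0.0412 m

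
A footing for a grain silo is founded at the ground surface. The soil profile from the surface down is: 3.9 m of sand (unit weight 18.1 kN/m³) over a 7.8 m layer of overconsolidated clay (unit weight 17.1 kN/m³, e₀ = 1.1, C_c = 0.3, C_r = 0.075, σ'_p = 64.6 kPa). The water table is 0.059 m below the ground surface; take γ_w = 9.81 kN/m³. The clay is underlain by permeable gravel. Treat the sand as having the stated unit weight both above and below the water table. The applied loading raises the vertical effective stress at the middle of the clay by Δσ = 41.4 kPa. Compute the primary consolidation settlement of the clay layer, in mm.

S_c ≈ 231 mm

Mid-depth of clay below the ground surface: z = 3.9 + 7.8/2 = 7.8 m.
Total vertical stress at mid-clay: σ_v = 18.1×3.9 + 17.1×3.9 = 137.28 kPa.
Pore pressure: u = 9.81×(7.8 − 0.059) = 75.939 kPa.
Initial effective stress: σ'_0 = σ_v − u = 137.28 − 75.939 = 61.341 kPa.
Final effective stress: σ'_f = 61.341 + 41.4 = 102.74 kPa.
σ'_f = 102.74 > σ'_p = 64.6 kPa, so the stress path crosses the preconsolidation pressure — recompression up to σ'_p, then virgin compression beyond:
S_c = H/(1+e₀)·[C_r·log₁₀(σ'_p/σ'_0) + C_c·log₁₀(σ'_f/σ'_p)]
    = 7.8/2.1 × [0.075×log₁₀(64.6/61.341) + 0.3×log₁₀(102.74/64.6)]
    = 3.7143 × [0.0016861 + 0.060452] = 0.2308 m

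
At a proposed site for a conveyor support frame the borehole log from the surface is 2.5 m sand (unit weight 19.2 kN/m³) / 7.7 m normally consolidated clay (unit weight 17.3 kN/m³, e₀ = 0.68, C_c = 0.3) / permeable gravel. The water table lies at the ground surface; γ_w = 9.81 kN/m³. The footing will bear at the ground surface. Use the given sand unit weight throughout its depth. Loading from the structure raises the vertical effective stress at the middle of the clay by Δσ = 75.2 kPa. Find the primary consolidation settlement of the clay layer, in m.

S_c ≈ 0.532 m

Mid-depth of clay below the ground surface: z = 2.5 + 7.7/2 = 6.35 m.
Total vertical stress at mid-clay: σ_v = 19.2×2.5 + 17.3×3.85 = 114.61 kPa.
Pore pressure: u = 9.81×(6.35 − 0) = 62.294 kPa.
Initial effective stress: σ'_0 = σ_v − u = 114.61 − 62.294 = 52.316 kPa.
Final effective stress: σ'_f = σ'_0 + Δσ = 52.316 + 75.2 = 127.52 kPa.
Normally consolidated clay, so the full stress increment lies on the virgin compression line:
S_c = C_c·H/(1+e₀)·log₁₀(σ'_f/σ'_0) = 0.3×7.7/(1+0.68)×log₁₀(127.52/52.316)
    = 1.375 × 0.38694 = 0.532 m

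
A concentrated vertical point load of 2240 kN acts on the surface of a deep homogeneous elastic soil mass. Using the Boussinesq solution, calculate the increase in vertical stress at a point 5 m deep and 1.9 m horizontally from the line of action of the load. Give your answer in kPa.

Δσ_z ≈ 30.5 kPa

Boussinesq vertical stress below a point load on an elastic half-space:
Δσ_z = 3P/(2πz²) · [1 + (r/z)²]^(−5/2)
r/z = 1.9/5 = 0.38; [1+(r/z)²]^(−5/2) = 0.71377.
Δσ_z = 3×2240/(2π×5²) × 0.71377 = 42.781 × 0.71377 = 30.54 kPa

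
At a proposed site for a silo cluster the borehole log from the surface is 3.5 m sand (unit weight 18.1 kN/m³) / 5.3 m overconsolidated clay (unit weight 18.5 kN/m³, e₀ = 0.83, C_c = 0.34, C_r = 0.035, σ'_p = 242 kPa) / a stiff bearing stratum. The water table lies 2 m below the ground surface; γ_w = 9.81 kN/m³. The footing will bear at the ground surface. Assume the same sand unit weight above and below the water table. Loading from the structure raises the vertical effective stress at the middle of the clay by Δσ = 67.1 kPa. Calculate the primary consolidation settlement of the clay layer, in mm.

Mid-depth of clay below the ground surface: z = 3.5 + 5.3/2 = 6.15 m.
Total vertical stress at mid-clay: σ_v = 18.1×3.5 + 18.5×2.65 = 112.38 kPa.
Pore pressure: u = 9.81×(6.15 − 2) = 40.712 kPa.
Initial effective stress: σ'_0 = σ_v − u = 112.38 − 40.712 = 71.668 kPa.
Final effective stress: σ'_f = 71.668 + 67.1 = 138.77 kPa.
σ'_f = 138.77 ≤ σ'_p = 242 kPa, so the clay remains overconsolidated and only the recompression index applies:
S_c = C_r·H/(1+e₀)·log₁₀(σ'_f/σ'_0) = 0.035×5.3/1.83×log₁₀(138.77/71.668)
    = 0.10137 × 0.28697 = 0.02909 m

S_c ≈ 29.1 mm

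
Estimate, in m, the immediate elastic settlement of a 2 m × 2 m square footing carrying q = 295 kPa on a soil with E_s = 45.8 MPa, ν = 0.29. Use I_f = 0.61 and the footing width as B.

S_e ≈ 0.0072 m

Immediate (elastic) settlement: S_e = q·B·(1−ν²)/E_s · I_f.
E_s = 45.8 MPa = 45800 kPa.
S_e = 295 × 2 × (1 − 0.29²) / 45800 × 0.61
    = 295 × 2 × 0.9159 / 45800 × 0.61
    = 0.007197 m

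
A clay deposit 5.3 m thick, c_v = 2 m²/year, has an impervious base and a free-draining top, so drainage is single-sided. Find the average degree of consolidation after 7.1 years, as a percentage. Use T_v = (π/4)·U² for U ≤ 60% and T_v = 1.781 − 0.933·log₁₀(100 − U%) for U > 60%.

U ≈ 76.7 %

Drainage path length: H_d = H = 5.3 m (single drainage).
T_v = c_v·t/H_d² = 2×7.1/5.3² = 0.50552.
T_v = 0.50552 corresponds to the U > 60% branch:
U = 1 − 10^((1.781 − T_v)/0.933)/100 = 0.7672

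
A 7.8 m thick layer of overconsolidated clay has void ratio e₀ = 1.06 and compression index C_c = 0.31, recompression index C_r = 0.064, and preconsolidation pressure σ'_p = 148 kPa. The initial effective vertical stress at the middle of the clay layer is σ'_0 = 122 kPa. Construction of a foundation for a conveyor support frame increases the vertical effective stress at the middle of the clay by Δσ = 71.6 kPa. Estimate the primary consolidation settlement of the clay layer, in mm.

S_c ≈ 157 mm

Final effective stress: σ'_f = 122 + 71.6 = 193.6 kPa.
σ'_f = 193.6 > σ'_p = 148 kPa, so the stress path crosses the preconsolidation pressure — recompression up to σ'_p, then virgin compression beyond:
S_c = H/(1+e₀)·[C_r·log₁₀(σ'_p/σ'_0) + C_c·log₁₀(σ'_f/σ'_p)]
    = 7.8/2.06 × [0.064×log₁₀(148/122) + 0.31×log₁₀(193.6/148)]
    = 3.7864 × [0.0053697 + 0.03616] = 0.1572 m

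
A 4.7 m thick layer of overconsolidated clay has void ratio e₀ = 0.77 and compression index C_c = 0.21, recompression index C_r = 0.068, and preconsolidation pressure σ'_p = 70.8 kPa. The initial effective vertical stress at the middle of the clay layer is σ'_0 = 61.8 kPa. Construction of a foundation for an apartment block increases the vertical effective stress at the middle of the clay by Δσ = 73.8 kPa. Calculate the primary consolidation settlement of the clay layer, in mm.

Final effective stress: σ'_f = 61.8 + 73.8 = 135.6 kPa.
σ'_f = 135.6 > σ'_p = 70.8 kPa, so the stress path crosses the preconsolidation pressure — recompression up to σ'_p, then virgin compression beyond:
S_c = H/(1+e₀)·[C_r·log₁₀(σ'_p/σ'_0) + C_c·log₁₀(σ'_f/σ'_p)]
    = 4.7/1.77 × [0.068×log₁₀(70.8/61.8) + 0.21×log₁₀(135.6/70.8)]
    = 2.6554 × [0.004015 + 0.059268] = 0.168 m

S_c ≈ 168 mm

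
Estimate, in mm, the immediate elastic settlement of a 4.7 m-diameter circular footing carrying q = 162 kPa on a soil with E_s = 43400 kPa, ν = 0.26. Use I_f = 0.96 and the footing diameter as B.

Immediate (elastic) settlement: S_e = q·B·(1−ν²)/E_s · I_f.
S_e = 162 × 4.7 × (1 − 0.26²) / 43400 × 0.96
    = 162 × 4.7 × 0.9324 / 43400 × 0.96
    = 0.0157 m = 15.7 mm

S_e ≈ 15.7 mm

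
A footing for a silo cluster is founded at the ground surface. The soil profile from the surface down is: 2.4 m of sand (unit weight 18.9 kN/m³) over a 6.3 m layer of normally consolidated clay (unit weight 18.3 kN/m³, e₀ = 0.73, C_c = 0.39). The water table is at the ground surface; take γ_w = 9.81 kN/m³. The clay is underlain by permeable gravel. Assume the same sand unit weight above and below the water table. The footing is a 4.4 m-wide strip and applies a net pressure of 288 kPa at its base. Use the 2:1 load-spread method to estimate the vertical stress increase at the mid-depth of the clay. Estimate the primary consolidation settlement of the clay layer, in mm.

Mid-depth of clay below the ground surface: z = 2.4 + 6.3/2 = 5.55 m.
Total vertical stress at mid-clay: σ_v = 18.9×2.4 + 18.3×3.15 = 103 kPa.
Pore pressure: u = 9.81×(5.55 − 0) = 54.446 kPa.
Initial effective stress: σ'_0 = σ_v − u = 103 − 54.446 = 48.554 kPa.
Stress increase at mid-clay by the 2:1 spreading method:
Δσ = qB/(B+z) = 288×4.4/(4.4+5.55) = 127.36 kPa
Final effective stress: σ'_f = σ'_0 + Δσ = 48.554 + 127.36 = 175.91 kPa.
Normally consolidated clay, so the full stress increment lies on the virgin compression line:
S_c = C_c·H/(1+e₀)·log₁₀(σ'_f/σ'_0) = 0.39×6.3/(1+0.73)×log₁₀(175.91/48.554)
    = 1.4202 × 0.55907 = 0.794 m

S_c ≈ 794 mm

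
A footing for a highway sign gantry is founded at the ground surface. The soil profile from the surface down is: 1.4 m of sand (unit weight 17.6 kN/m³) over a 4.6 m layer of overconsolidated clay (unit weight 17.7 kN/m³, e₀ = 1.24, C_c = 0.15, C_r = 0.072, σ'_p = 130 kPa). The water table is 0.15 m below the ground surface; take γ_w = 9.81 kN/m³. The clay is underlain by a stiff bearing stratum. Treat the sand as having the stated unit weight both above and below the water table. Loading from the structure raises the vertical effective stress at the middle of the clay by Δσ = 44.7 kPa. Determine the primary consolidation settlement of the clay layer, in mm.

Mid-depth of clay below the ground surface: z = 1.4 + 4.6/2 = 3.7 m.
Total vertical stress at mid-clay: σ_v = 17.6×1.4 + 17.7×2.3 = 65.35 kPa.
Pore pressure: u = 9.81×(3.7 − 0.15) = 34.825 kPa.
Initial effective stress: σ'_0 = σ_v − u = 65.35 − 34.825 = 30.525 kPa.
Final effective stress: σ'_f = 30.525 + 44.7 = 75.225 kPa.
σ'_f = 75.225 ≤ σ'_p = 130 kPa, so the clay remains overconsolidated and only the recompression index applies:
S_c = C_r·H/(1+e₀)·log₁₀(σ'_f/σ'_0) = 0.072×4.6/2.24×log₁₀(75.225/30.525)
    = 0.14786 × 0.39171 = 0.05792 m

S_c ≈ 57.9 mm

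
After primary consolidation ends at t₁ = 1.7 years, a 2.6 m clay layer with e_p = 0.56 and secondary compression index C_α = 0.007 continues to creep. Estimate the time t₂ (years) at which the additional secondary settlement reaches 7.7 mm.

t₂ ≈ 7.77 years

S_s = C_α·H/(1+e_p)·log₁₀(t₂/t₁) ⇒ log₁₀(t₂/t₁) = S_s·(1+e_p)/(C_α·H).
log₁₀(t₂/t₁) = 0.0077 × (1+0.56) / (0.007×2.6) = 0.66
t₂ = t₁ × 10^0.66 = 1.7 × 4.571 = 7.77 years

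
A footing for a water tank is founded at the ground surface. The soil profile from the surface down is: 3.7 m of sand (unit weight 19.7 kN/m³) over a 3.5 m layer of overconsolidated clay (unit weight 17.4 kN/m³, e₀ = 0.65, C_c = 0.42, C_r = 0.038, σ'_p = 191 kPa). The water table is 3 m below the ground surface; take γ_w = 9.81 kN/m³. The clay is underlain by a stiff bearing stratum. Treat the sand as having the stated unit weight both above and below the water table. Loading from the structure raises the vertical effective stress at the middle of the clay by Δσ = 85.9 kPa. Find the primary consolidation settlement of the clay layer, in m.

S_c ≈ 0.0257 m

Mid-depth of clay below the ground surface: z = 3.7 + 3.5/2 = 5.45 m.
Total vertical stress at mid-clay: σ_v = 19.7×3.7 + 17.4×1.75 = 103.34 kPa.
Pore pressure: u = 9.81×(5.45 − 3) = 24.035 kPa.
Initial effective stress: σ'_0 = σ_v − u = 103.34 − 24.035 = 79.305 kPa.
Final effective stress: σ'_f = 79.305 + 85.9 = 165.21 kPa.
σ'_f = 165.21 ≤ σ'_p = 191 kPa, so the clay remains overconsolidated and only the recompression index applies:
S_c = C_r·H/(1+e₀)·log₁₀(σ'_f/σ'_0) = 0.038×3.5/1.65×log₁₀(165.21/79.305)
    = 0.080606 × 0.31874 = 0.02569 m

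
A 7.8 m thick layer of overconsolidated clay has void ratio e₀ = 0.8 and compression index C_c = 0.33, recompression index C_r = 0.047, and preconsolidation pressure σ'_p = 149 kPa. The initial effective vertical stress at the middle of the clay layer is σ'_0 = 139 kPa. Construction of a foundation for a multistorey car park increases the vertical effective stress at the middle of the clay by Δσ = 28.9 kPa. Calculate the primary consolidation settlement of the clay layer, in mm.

Final effective stress: σ'_f = 139 + 28.9 = 167.9 kPa.
σ'_f = 167.9 > σ'_p = 149 kPa, so the stress path crosses the preconsolidation pressure — recompression up to σ'_p, then virgin compression beyond:
S_c = H/(1+e₀)·[C_r·log₁₀(σ'_p/σ'_0) + C_c·log₁₀(σ'_f/σ'_p)]
    = 7.8/1.8 × [0.047×log₁₀(149/139) + 0.33×log₁₀(167.9/149)]
    = 4.3333 × [0.0014181 + 0.017115] = 0.08031 m

S_c ≈ 80.3 mm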